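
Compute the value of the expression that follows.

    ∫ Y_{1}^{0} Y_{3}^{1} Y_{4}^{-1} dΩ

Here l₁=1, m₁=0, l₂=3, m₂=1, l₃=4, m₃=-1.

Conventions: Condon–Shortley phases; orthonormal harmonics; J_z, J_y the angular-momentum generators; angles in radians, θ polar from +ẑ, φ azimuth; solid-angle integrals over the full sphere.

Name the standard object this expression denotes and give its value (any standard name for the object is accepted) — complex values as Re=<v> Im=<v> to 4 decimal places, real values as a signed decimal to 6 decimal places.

This is a Gaunt coefficient — the integral of a triple product of spherical harmonics over the sphere.
m-sum 0 ✓  L=8 even ✓  2≤4≤4 ✓
Π(2lᵢ+1) = 3×7×9 = 189
triangle coeff Δ(1,3,4) = 1/252
Σ_t [0,0]: t=0:+1/36 = 1/36
(3j)²=4/63 [(1 3 4; 0 0 0)], sign=+1
Σ_t [0,0]: t=0:+1/48 = 1/48
(3j)²=5/84 [(1 3 4; 0 1 -1)], sign=-1
⇒ 4πI² = 5/7
I = (-1)√(5/7/(4π)) = -0.23841361

Gaunt coefficient, -0.238414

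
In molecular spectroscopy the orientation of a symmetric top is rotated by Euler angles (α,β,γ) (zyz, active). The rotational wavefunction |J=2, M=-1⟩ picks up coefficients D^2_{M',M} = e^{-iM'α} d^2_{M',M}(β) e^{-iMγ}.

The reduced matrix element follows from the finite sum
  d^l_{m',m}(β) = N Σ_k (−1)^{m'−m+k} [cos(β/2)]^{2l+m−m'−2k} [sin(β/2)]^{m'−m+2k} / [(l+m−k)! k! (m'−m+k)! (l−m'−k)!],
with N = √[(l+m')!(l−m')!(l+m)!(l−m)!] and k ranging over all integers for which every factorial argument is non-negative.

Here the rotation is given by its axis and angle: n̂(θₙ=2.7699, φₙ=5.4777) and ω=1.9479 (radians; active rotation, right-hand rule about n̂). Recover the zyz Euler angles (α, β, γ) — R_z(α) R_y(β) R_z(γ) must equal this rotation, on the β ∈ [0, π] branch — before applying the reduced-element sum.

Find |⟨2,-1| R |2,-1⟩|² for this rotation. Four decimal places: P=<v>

P=0.3380

Axis–angle → zyz. n̂ = (sinθₙcosφₙ, sinθₙsinφₙ, cosθₙ) = (+0.251606, -0.261923, -0.931714), ω = 1.9479.
R = I cosω + sinω [n̂]ₓ + (1−cosω) n̂n̂ᵀ gives
  R = [-0.281613, +0.776079, -0.564266; -0.956415, -0.274364, +0.099972; -0.077228, +0.567826, +0.819518]
β = atan2(√(R₁₃²+R₂₃²), R₃₃) = 0.610227; α = atan2(R₂₃, R₁₃) mod 2π = 2.966241; γ = atan2(R₃₂, −R₃₁) mod 2π = 1.435619
D^2_{-1,-1}(2.9662,0.6102,1.4356) = e^{-i·-1·2.9662}·d^2_{-1,-1}(0.6102)·e^{-i·-1·1.4356}. Compute d first:
c=cos(0.610227/2)=0.953813, s=sin(0.610227/2)=0.300401; N=√[1·6·1·6]=6.000000
The bounds max(0,m−m')=0 and min(l+m,l−m')=1 give 2 terms
  k=0: (−1)^0·6.0000/(6)·0.9538^4·0.3004^0 = +0.827661
  k=1: (−1)^1·6.0000/(2)·0.9538^2·0.3004^2 = -0.246293
d^2_{-1,-1}(0.6102) = +0.827661 -0.246293 = +0.581369
|D^2_{-1,-1}|² = |d^2_{-1,-1}(β)|² = (+0.581369)² = 0.337990 (the z-rotation phases have unit modulus)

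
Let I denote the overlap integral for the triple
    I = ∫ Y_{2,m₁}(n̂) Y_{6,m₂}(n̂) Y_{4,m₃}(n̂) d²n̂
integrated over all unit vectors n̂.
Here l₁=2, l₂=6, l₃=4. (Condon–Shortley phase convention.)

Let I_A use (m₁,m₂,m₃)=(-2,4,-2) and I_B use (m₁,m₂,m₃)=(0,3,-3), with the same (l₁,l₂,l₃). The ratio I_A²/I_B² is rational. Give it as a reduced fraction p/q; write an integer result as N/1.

35/18

Same 2,6,4: normalisation and zero-m 3j drop out of the ratio.
A: Δ: 4! 0! 8! / 13! → 1/6435; sum: t=4:+1/34560 = 1/34560; 3j²(2 6 4; -2 4 -2) = Δ·Π!·Σ² = 14/429  (sign +1)
B: Δ: 4! 0! 8! / 13! → 1/6435; sum: t=2:+1/20160 = 1/20160; 3j²(2 6 4; 0 3 -3) = Δ·Π!·Σ² = 12/715  (sign -1)
I_A²/I_B² = (14/429)/(12/715) = 35/18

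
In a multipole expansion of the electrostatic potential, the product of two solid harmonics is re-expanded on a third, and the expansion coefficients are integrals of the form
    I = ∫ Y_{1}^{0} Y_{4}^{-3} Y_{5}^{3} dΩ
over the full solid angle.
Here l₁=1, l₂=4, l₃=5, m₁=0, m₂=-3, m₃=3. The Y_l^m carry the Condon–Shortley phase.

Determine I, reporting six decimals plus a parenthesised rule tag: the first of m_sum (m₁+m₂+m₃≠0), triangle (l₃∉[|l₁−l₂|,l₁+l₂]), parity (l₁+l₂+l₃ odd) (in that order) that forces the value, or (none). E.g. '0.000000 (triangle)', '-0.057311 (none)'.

m-sum 0 ✓  L=10 even ✓  3≤5≤5 ✓
Π(2lᵢ+1) = 3×9×11 = 297
triangle coeff Δ(1,4,5) = 1/495
Σ_t [0,0]: t=0:+1/576 = 1/576
(3j)²=5/99 [(1 4 5; 0 0 0)], sign=-1
Σ_t [0,0]: t=0:+1/5040 = 1/5040
(3j)²=16/495 [(1 4 5; 0 -3 3)], sign=+1
⇒ 4πI² = 16/33
I = (-1)√(16/33/(4π)) = -0.19642560
No selection rule forces the value: the integral is nonzero (none).

-0.196426 (none)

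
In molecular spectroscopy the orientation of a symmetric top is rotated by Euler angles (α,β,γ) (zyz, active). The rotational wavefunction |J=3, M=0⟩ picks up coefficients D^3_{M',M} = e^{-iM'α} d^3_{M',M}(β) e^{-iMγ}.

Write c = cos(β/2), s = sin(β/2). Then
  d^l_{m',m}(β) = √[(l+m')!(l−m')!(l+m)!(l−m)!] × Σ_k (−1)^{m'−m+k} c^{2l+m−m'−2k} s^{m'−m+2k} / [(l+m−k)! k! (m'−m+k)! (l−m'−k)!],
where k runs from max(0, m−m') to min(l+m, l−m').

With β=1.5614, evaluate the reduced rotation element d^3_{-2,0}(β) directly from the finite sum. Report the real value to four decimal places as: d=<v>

d=0.0129

d^3_{-2,0}(β=1.5614) via the finite sum:
With c≡cos(β/2)=0.710421 and s≡sin(β/2)=0.703777, N=[1·120·6·6]^{1/2}=65.726707
Admissible k: 2..3 (factorial args all ≥0)
  k=2: (−1)^0·65.7267/(12)·0.7104^4·0.7038^2 = +0.691025
  k=3: (−1)^1·65.7267/(12)·0.7104^2·0.7038^4 = -0.678160
d^3_{-2,0}(1.5614) = +0.691025 -0.678160 = +0.012865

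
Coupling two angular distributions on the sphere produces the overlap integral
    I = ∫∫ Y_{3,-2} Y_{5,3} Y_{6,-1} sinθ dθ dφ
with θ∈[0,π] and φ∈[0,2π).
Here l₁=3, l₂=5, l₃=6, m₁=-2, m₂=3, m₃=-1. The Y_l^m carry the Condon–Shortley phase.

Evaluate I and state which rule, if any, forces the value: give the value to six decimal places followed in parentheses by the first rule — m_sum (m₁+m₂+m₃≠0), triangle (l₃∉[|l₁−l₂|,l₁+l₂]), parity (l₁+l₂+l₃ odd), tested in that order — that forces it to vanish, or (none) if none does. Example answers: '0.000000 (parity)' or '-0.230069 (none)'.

0.166435 (none)

Rules hold: Σm=0, L=14 even, 2≤6≤8.
N = 7·11·13 = 1001
Δ = 2!·4!·8!/15! = 1/675675
Racah Σ t=0..2: t=0:+1/8640 t=1:−1/2304 t=2:+1/8640 = -7/34560
⇒ 3j(3 5 6; 0 0 0)² = 7/429, sgn -1
Racah Σ t=1..2: t=1:−1/120960 t=2:+1/17280 = 1/20160
⇒ 3j(3 5 6; -2 3 -1)² = 64/3003, sgn -1
4πI² = N·(3j₀)²·(3jₘ)² = 448/1287
I = +1·√(0.348096/4π) = 0.16643505
No selection rule forces the value: the integral is nonzero (none).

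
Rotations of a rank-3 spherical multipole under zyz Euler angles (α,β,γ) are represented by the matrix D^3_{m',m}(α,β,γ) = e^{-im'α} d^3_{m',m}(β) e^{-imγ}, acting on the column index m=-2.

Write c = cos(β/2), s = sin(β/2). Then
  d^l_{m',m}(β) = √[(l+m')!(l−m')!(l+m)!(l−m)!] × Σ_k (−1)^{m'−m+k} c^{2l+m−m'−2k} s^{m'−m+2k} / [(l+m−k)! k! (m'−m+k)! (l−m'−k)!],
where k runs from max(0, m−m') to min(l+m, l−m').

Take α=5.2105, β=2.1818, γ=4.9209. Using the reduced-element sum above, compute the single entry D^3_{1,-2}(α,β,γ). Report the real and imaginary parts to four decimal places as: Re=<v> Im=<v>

D^3_{1,-2}(5.2105,2.1818,4.9209) = e^{-i·1·5.2105}·d^3_{1,-2}(2.1818)·e^{-i·-2·4.9209}. Compute d first:
With c≡cos(β/2)=0.461687 and s≡sin(β/2)=0.887043, N=[24·2·1·120]^{1/2}=75.894664
k∈{0,1} keeps every argument non-negative
  k=0: (−1)^3·75.8947/(12)·0.4617^3·0.8870^3 = -0.434417
  k=1: (−1)^4·75.8947/(24)·0.4617^1·0.8870^5 = +0.801809
d^3_{1,-2}(2.1818) = -0.434417 +0.801809 = +0.367391
Phases: e^{-i·(1)·5.2105}=+0.477767+0.878487i, e^{-i·(-2)·4.9209}=-0.914299-0.405040i ⇒ D=-0.029759-0.366184i

Re=-0.0298 Im=-0.3662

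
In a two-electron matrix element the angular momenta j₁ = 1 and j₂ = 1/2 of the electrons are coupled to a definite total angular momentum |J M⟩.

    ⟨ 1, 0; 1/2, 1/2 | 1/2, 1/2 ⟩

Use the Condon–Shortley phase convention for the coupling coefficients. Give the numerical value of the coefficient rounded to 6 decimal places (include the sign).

j₁+j₂−J=1  J+j₁−j₂=1  J−j₁+j₂=0  j₁+j₂+J+1=3
(j₁±m₁, j₂±m₂, J±M) = (1,1,1,0,1,0)
P² = 1/3
sum k=1..1:
  [1] −1/1 = -1
S = -1
C² = P²·S² = 1/3 ; C = -0.577350

−√(1/3) ≈ -0.577350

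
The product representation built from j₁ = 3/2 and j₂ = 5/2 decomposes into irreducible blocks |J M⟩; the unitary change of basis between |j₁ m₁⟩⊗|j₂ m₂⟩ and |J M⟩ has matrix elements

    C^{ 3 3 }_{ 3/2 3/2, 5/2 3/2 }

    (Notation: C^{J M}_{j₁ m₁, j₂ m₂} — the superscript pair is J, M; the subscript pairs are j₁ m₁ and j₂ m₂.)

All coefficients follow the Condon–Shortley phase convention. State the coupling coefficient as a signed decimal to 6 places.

+0.612372

triangle: 1!·2!·4!/8! = 48/40320
(j±m)!: 3!·0!·4!·1!·6!·0! = 103680
prefactor² = (2J+1)·Δ·N² = 864
  k=0: +1/(0!·1!·0!·4!·2!·0!) = 1/48
Σ = 1/48  ⇒  CG² = 864·(1/48)² = 3/8
CG = +√(3/8) = +0.612372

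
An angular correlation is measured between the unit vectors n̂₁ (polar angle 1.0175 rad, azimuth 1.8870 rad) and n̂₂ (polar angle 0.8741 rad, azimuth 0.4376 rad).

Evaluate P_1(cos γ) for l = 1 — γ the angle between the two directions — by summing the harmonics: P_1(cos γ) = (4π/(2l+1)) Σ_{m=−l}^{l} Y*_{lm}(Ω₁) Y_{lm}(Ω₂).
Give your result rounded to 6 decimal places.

Addition theorem: P_1(cos γ) = (4π/3) Σ_m Y*_{lm}(Ω₁) Y_{lm}(Ω₂), m = −1…1:
  term(m=-1) = +0.009432+0.077317i   from Y*(Ω₁)=-0.091405+0.279372i, Y(Ω₂)=+0.240013-0.112291i
  term(m=+0) = +0.080501+0.000000i   from Y*(Ω₁)=+0.256758-0.000000i, Y(Ω₂)=+0.313530+0.000000i
  term(m=+1) = +0.009432-0.077317i   from Y*(Ω₁)=+0.091405+0.279372i, Y(Ω₂)=-0.240013-0.112291i
Total Σ_m = +0.099366+0.000000i. Multiply by 4.188790: +0.416224+0.000000i. P_1(cos γ) = 0.416224

0.416224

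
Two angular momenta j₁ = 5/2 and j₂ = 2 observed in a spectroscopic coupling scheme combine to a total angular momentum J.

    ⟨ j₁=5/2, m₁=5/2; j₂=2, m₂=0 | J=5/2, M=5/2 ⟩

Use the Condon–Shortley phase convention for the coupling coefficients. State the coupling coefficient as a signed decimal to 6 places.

j₁+j₂−J=2  J+j₁−j₂=3  J−j₁+j₂=2  j₁+j₂+J+1=8
(j₁±m₁, j₂±m₂, J±M) = (5,0,2,2,5,0)
P² = 1440/7
sum k=0..0:
  [0] +1/24 = 1/24
S = 1/24
C² = P²·S² = 5/14 ; C = +0.597614

+0.597614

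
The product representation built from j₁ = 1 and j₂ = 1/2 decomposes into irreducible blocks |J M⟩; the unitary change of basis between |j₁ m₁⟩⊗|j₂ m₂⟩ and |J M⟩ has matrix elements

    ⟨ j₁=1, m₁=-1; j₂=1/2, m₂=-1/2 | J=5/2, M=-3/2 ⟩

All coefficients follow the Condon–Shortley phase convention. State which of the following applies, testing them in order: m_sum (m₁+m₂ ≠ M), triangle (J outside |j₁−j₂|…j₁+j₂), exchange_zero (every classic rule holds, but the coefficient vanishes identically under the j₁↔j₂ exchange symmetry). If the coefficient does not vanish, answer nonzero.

m-sum: m₁+m₂ = -1+(-1/2) = -3/2, M = -3/2  ✓
triangle: need |j₁−j₂| ≤ J ≤ j₁+j₂, i.e. J ∈ [1/2, 3/2]; J = 5/2 is outside ✗ ⇒ coefficient is 0

triangle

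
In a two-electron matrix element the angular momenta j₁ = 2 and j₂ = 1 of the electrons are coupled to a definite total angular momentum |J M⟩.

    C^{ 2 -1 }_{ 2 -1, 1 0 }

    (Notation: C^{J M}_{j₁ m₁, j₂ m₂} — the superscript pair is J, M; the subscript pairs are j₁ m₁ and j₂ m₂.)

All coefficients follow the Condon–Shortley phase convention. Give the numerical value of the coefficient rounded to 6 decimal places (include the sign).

j₁+j₂−J=1  J+j₁−j₂=3  J−j₁+j₂=1  j₁+j₂+J+1=6
(j₁±m₁, j₂±m₂, J±M) = (1,3,1,1,1,3)
P² = 3/2
sum k=0..1:
  [0] +1/6 = 1/6
  [1] −1/2 = -1/2
S = -1/3
C² = P²·S² = 1/6 ; C = -0.408248

−√(1/6) = -0.408248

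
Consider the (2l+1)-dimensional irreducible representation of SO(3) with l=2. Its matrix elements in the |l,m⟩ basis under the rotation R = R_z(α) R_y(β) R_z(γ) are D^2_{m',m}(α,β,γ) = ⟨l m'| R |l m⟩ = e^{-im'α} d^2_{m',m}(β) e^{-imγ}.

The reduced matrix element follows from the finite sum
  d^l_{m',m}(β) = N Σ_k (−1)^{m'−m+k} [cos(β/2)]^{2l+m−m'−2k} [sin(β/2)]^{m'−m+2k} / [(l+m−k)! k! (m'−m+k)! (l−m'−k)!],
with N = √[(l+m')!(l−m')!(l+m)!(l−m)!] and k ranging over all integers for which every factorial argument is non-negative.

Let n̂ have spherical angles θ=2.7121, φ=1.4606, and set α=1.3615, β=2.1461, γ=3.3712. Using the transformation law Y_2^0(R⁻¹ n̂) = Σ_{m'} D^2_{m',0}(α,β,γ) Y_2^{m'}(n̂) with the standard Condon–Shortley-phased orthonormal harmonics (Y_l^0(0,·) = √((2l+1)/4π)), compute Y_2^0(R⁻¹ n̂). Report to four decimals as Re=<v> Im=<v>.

Need the full column D^2_{m',0} for m'=−2..2 at α=1.3615, β=2.1461, γ=3.3712.
cos(β/2)=0.477447, sin(β/2)=0.878661
d^2_{-2,0}: single k=2 term ⇒ +0.431090;  D = -0.393870+0.175227i
d^2_{-1,0}: k∈[1..2] ⇒ +0.234245 -0.793349 = -0.559103;  D = -0.116166-0.546902i
d^2_{0,0}: k∈[0..2] ⇒ +0.051964 -0.703967 +0.596053 = -0.055950;  D = -0.055950+0.000000i
d^2_{1,0}: k∈[0..1] ⇒ -0.234245 +0.793349 = +0.559103;  D = +0.116166-0.546902i
d^2_{2,0}: single k=0 term ⇒ +0.431090;  D = -0.393870-0.175227i
Y_2^{m'}(θ=2.7121,φ=1.4606) and Σ D·Y over m':
  (-0.3939+0.1752i)·(-0.0654-0.0146i)  (-0.1162-0.5469i)·(-0.0322+0.2907i)  (-0.0559+0.0000i)·(+0.4667+0.0000i)  (+0.1162-0.5469i)·(+0.0322+0.2907i)  (-0.3939-0.1752i)·(-0.0654+0.0146i)
Y_2^0(R⁻¹ n̂) = +0.355952+0.000000i

Re=0.3560 Im=0.0000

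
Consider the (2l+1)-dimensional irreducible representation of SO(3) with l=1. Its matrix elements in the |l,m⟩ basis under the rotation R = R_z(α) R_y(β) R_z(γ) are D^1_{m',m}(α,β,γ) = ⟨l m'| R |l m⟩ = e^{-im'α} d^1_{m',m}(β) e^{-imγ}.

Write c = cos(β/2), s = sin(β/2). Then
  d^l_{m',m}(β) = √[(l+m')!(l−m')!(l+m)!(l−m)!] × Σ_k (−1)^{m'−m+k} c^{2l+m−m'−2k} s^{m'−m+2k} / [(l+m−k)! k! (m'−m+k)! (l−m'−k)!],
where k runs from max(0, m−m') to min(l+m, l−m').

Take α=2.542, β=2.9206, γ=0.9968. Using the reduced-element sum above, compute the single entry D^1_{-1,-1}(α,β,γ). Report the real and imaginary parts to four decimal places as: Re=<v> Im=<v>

Re=-0.0112 Im=-0.0047

Split into d^1_{-1,-1}(β=2.9206) × two z-phases.
c=cos(2.920600/2)=0.110272, s=sin(2.920600/2)=0.993901; N=√[1·2·1·2]=2.000000
The bounds max(0,m−m')=0 and min(l+m,l−m')=0 give 1 term
  k=0: (−1)^0·2.0000/(2)·0.1103^2·0.9939^0 = +0.012160
d^1_{-1,-1}(2.9206) = +0.012160
Phases: e^{-i·(-1)·2.5420}=-0.825566+0.564306i, e^{-i·(-1)·0.9968}=+0.542992+0.839738i ⇒ D=-0.011213-0.004704i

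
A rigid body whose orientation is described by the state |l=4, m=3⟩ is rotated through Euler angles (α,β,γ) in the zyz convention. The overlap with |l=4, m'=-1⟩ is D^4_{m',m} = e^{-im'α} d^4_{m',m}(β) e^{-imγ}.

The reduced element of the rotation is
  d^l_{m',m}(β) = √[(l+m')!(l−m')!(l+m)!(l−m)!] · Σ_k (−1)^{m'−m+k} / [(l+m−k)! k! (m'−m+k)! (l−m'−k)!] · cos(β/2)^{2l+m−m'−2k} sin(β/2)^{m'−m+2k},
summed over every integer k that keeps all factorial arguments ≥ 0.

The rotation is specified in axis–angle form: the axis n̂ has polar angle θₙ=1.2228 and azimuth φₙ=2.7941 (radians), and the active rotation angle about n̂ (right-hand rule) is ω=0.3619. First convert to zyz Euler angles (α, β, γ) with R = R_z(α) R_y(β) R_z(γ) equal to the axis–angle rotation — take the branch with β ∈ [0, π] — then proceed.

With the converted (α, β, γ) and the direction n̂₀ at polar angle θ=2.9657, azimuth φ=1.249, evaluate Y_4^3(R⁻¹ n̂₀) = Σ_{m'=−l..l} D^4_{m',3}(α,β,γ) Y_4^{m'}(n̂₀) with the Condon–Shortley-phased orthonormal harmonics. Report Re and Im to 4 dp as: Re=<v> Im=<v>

Axis–angle → zyz. n̂ = (sinθₙcosφₙ, sinθₙsinφₙ, cosθₙ) = (-0.883870, +0.320129, +0.341015), ω = 0.3619.
R = I cosω + sinω [n̂]ₓ + (1−cosω) n̂n̂ᵀ gives
  R = [+0.985829, -0.139065, +0.093818; +0.102409, +0.941864, +0.320007; -0.132866, -0.305865, +0.942758]
β = atan2(√(R₁₃²+R₂₃²), R₃₃) = 0.339989; α = atan2(R₂₃, R₁₃) mod 2π = 1.285612; γ = atan2(R₃₂, −R₃₁) mod 2π = 5.122190
Need the full column D^4_{m',3} for m'=−4..4 at α=1.2856, β=0.3400, γ=5.1222.
cos(β/2)=0.985586, sin(β/2)=0.169177
d^4_{-4,3}: single k=7 term ⇒ +0.000011;  D = -0.000008+0.000008i
d^4_{-3,3}: k∈[6..7] ⇒ +0.000159 -0.000001 = +0.000159;  D = +0.000078+0.000138i
d^4_{-2,3}: k∈[5..6] ⇒ +0.001489 -0.000015 = +0.001475;  D = +0.001436-0.000335i
d^4_{-1,3}: k∈[4..5] ⇒ +0.010225 -0.000181 = +0.010044;  D = +0.000564-0.010028i
d^4_{0,3}: k∈[3..4] ⇒ +0.053279 -0.001570 = +0.051709;  D = -0.048725-0.017312i
d^4_{1,3}: k∈[2..3] ⇒ +0.208218 -0.010225 = +0.197993;  D = -0.116098+0.160382i
d^4_{2,3}: k∈[1..2] ⇒ +0.571828 -0.050545 = +0.521283;  D = +0.319210+0.412118i
d^4_{3,3}: k∈[0..1] ⇒ +0.890339 -0.183631 = +0.706708;  D = +0.657894-0.258091i
d^4_{4,3}: single k=0 term ⇒ -0.432261;  D = +0.038276+0.430563i
Y_4^{m'}(θ=2.9657,φ=1.249) and Σ D·Y over m':
  (-0.0000+0.0000i)·(+0.0001+0.0004i)  (+0.0001+0.0001i)·(+0.0054-0.0038i)  (+0.0014-0.0003i)·(-0.0474-0.0356i)  (+0.0006-0.0100i)·(-0.0976+0.2927i)  (-0.0487-0.0173i)·(+0.7202+0.0000i)  (-0.1161+0.1604i)·(+0.0976+0.2927i)  (+0.3192+0.4121i)·(-0.0474+0.0356i)  (+0.6579-0.2581i)·(-0.0054-0.0038i)  (+0.0383+0.4306i)·(+0.0001-0.0004i)
Y_4^3(R⁻¹ n̂) = -0.124722-0.038914i

Re=-0.1247 Im=-0.0389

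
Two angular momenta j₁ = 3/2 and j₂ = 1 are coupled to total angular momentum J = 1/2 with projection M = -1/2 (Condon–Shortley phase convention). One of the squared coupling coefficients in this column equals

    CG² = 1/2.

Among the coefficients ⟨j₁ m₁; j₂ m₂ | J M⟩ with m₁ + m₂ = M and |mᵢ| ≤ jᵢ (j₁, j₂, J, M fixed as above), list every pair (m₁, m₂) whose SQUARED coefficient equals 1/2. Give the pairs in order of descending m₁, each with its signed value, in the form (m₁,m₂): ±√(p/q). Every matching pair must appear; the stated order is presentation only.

(-3/2,1): +√(1/2)

Admissible pairs with m₁+m₂ = M = -1/2: (-3/2,1), (-1/2,0), (1/2,-1)
  (m₁,m₂)=(1/2,-1): CG² = 1/6, CG = +√(1/6)
  (m₁,m₂)=(-1/2,0): CG² = 1/3, CG = −√(1/3)
  (m₁,m₂)=(-3/2,1): CG² = 1/2, CG = +√(1/2)   ← matches the target
Pairs with CG² = 1/2: (-3/2,1): +√(1/2)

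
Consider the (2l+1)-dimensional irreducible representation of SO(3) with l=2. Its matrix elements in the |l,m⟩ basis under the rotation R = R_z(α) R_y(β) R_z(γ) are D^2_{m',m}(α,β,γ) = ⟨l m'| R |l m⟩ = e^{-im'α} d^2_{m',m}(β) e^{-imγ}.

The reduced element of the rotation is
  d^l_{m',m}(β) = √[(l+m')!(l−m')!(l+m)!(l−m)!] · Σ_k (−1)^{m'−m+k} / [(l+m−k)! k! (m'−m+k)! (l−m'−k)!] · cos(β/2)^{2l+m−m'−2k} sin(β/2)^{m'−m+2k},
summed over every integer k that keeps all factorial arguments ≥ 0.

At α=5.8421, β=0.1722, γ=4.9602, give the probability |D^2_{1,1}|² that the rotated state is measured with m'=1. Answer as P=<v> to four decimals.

First d^2_{1,1}(β=0.1722), then the phase factors e^{-i(1)α} and e^{-i(1)γ}:
With c≡cos(β/2)=0.996296 and s≡sin(β/2)=0.085994, N=[6·1·6·1]^{1/2}=6.000000
The bounds max(0,m−m')=0 and min(l+m,l−m')=1 give 2 terms
  k=0: (−1)^0·6.0000/(6)·0.9963^4·0.0860^0 = +0.985265
  k=1: (−1)^1·6.0000/(2)·0.9963^2·0.0860^2 = -0.022021
d^2_{1,1}(0.1722) = +0.985265 -0.022021 = +0.963244
|D^2_{1,1}|² = |d^2_{1,1}(β)|² = (+0.963244)² = 0.927839 (the z-rotation phases have unit modulus)

P=0.9278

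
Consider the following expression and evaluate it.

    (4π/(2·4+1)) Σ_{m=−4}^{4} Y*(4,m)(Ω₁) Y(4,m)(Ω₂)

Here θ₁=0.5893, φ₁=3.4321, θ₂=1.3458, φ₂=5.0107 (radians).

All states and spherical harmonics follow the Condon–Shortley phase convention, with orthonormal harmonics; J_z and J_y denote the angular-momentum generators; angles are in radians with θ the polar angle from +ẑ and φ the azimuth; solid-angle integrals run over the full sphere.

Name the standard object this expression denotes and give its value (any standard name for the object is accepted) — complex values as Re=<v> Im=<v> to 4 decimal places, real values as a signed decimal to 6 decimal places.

This sum is the spherical-harmonic addition theorem: it equals the Legendre polynomial P_l(cos γ) of the angle γ between the two directions.
Summing Y*_{l m}(θ₁,φ₁)·Y_{l m}(θ₂,φ₂) over m ∈ [−4, 4]; prefactor 4π/(2·4+1) = 1.396263:
  m=-4: (0.01678 + 0.03874j) × (0.14730 - 0.37143j) = 0.01686 - 0.00053j  (running Σ = 0.01686 - 0.00053j)
  m=-3: (-0.11498 - 0.13671j) × (-0.20180 - 0.16181j) = 0.00108 + 0.04619j  (running Σ = 0.01794 + 0.04567j)
  m=-2: (0.33149 + 0.21766j) × (0.17134 - 0.11637j) = 0.08212 - 0.00128j  (running Σ = 0.10007 + 0.04439j)
  m=-1: (-0.38487 - 0.11506j) × (-0.08018 - 0.26076j) = 0.00086 + 0.10959j  (running Σ = 0.10092 + 0.15397j)
  m=0: (-0.10749 + 0.00000j) × (0.16857 + 0.00000j) = -0.01812 + 0.00000j  (running Σ = 0.08281 + 0.15397j)
  m=1: (0.38487 - 0.11506j) × (0.08018 - 0.26076j) = 0.00086 - 0.10959j  (running Σ = 0.08366 + 0.04439j)
  m=2: (0.33149 - 0.21766j) × (0.17134 + 0.11637j) = 0.08212 + 0.00128j  (running Σ = 0.16579 + 0.04567j)
  m=3: (0.11498 - 0.13671j) × (0.20180 - 0.16181j) = 0.00108 - 0.04619j  (running Σ = 0.16687 - 0.00053j)
  m=4: (0.01678 - 0.03874j) × (0.14730 + 0.37143j) = 0.01686 + 0.00053j  (running Σ = 0.18373 + 0.00000j)
Σ over m = 0.18373 + 0.00000j; ×(4π/9) → 0.25654 + 0.00000j. Real part: 0.256535

Legendre polynomial (addition theorem), +0.256535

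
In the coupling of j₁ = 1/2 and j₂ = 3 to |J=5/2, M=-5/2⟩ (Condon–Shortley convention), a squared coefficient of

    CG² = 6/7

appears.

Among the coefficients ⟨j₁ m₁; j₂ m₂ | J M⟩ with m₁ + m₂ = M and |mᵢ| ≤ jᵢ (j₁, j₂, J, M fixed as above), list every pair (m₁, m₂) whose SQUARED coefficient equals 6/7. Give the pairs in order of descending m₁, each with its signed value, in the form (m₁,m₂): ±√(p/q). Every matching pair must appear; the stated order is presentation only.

(1/2,-3): +√(6/7)

Admissible pairs with m₁+m₂ = M = -5/2: (-1/2,-2), (1/2,-3)
  (m₁,m₂)=(1/2,-3): CG² = 6/7, CG = +√(6/7)   ← matches the target
  (m₁,m₂)=(-1/2,-2): CG² = 1/7, CG = −√(1/7)
Pairs with CG² = 6/7: (1/2,-3): +√(6/7)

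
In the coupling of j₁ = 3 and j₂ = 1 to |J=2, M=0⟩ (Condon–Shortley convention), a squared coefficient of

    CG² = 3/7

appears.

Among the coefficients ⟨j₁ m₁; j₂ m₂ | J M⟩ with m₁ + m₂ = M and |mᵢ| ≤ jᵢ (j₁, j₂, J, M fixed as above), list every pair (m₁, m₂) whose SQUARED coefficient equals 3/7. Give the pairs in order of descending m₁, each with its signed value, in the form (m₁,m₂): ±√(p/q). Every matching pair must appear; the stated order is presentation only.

Admissible pairs with m₁+m₂ = M = 0: (-1,1), (0,0), (1,-1)
  (m₁,m₂)=(1,-1): CG² = 2/7, CG = +√(2/7)
  (m₁,m₂)=(0,0): CG² = 3/7, CG = −√(3/7)   ← matches the target
  (m₁,m₂)=(-1,1): CG² = 2/7, CG = +√(2/7)
Pairs with CG² = 3/7: (0,0): −√(3/7)

(0,0): −√(3/7)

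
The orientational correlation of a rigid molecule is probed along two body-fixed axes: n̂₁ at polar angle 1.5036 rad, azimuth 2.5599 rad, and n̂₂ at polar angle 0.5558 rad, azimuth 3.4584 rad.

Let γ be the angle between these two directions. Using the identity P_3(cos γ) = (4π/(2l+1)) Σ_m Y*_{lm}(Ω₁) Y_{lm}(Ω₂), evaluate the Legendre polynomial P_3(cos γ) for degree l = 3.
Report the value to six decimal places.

-0.434792

Term-by-term m-sum for l=3 (normalisation 4π/7 = 1.795196):
  [-3]  conj(Y_{3,-3})(Ω₁) = +0.071858+0.408128i ; Y_{3,-3}(Ω₂) = -0.035626+0.049864i ; Δ = -0.022911-0.010957i
  [-2]  conj(Y_{3,-2})(Ω₁) = +0.027068-0.062721i ; Y_{3,-2}(Ω₂) = +0.194770-0.143091i ; Δ = -0.003703-0.016089i
  [-1]  conj(Y_{3,-1})(Ω₁) = +0.263345-0.173173i ; Y_{3,-1}(Ω₂) = -0.422589+0.138546i ; Δ = -0.087294+0.109667i
  [+0]  conj(Y_{3,0})(Ω₁) = -0.074607-0.000000i ; Y_{3,0}(Ω₂) = +0.192761+0.000000i ; Δ = -0.014381-0.000000i
  [+1]  conj(Y_{3,1})(Ω₁) = -0.263345-0.173173i ; Y_{3,1}(Ω₂) = +0.422589+0.138546i ; Δ = -0.087294-0.109667i
  [+2]  conj(Y_{3,2})(Ω₁) = +0.027068+0.062721i ; Y_{3,2}(Ω₂) = +0.194770+0.143091i ; Δ = -0.003703+0.016089i
  [+3]  conj(Y_{3,3})(Ω₁) = -0.071858+0.408128i ; Y_{3,3}(Ω₂) = +0.035626+0.049864i ; Δ = -0.022911+0.010957i
Accumulated sum -0.242197+0.000000i; after 4π/(2l+1) scaling, -0.434792+0.000000i ⇒ P_3 = -0.434792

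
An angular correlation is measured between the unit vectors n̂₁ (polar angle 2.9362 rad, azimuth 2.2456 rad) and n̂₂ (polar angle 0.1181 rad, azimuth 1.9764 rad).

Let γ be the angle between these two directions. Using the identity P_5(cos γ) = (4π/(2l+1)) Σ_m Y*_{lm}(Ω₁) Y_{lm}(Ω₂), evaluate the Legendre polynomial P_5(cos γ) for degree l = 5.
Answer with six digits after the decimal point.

-0.362494

Term-by-term m-sum for l=5 (normalisation 4π/11 = 1.142397):
  term(m=-5) = +0.000000+0.000000i   from Y*(Ω₁)=+0.000038-0.000159i, Y(Ω₂)=-0.000009+0.000005i
  term(m=-4) = -0.000000-0.000001i   from Y*(Ω₁)=+0.002247-0.001064i, Y(Ω₂)=-0.000014-0.000281i
  term(m=-3) = +0.000069+0.000072i   from Y*(Ω₁)=+0.020117+0.009807i, Y(Ω₂)=+0.004180+0.001545i
  term(m=-2) = -0.005084-0.003036i   from Y*(Ω₁)=+0.028393+0.126264i, Y(Ω₂)=-0.031508+0.033178i
  term(m=-1) = +0.124351+0.034308i   from Y*(Ω₁)=-0.280428+0.350490i, Y(Ω₂)=-0.113394-0.264066i
  term(m=+0) = -0.555982-0.000000i   from Y*(Ω₁)=-0.661721-0.000000i, Y(Ω₂)=+0.840207+0.000000i
  term(m=+1) = +0.124351-0.034308i   from Y*(Ω₁)=+0.280428+0.350490i, Y(Ω₂)=+0.113394-0.264066i
  term(m=+2) = -0.005084+0.003036i   from Y*(Ω₁)=+0.028393-0.126264i, Y(Ω₂)=-0.031508-0.033178i
  term(m=+3) = +0.000069-0.000072i   from Y*(Ω₁)=-0.020117+0.009807i, Y(Ω₂)=-0.004180+0.001545i
  term(m=+4) = -0.000000+0.000001i   from Y*(Ω₁)=+0.002247+0.001064i, Y(Ω₂)=-0.000014+0.000281i
  term(m=+5) = +0.000000-0.000000i   from Y*(Ω₁)=-0.000038-0.000159i, Y(Ω₂)=+0.000009+0.000005i
Total Σ_m = -0.317310-0.000000i. Multiply by 1.142397: -0.362494-0.000000i. P_5(cos γ) = -0.362494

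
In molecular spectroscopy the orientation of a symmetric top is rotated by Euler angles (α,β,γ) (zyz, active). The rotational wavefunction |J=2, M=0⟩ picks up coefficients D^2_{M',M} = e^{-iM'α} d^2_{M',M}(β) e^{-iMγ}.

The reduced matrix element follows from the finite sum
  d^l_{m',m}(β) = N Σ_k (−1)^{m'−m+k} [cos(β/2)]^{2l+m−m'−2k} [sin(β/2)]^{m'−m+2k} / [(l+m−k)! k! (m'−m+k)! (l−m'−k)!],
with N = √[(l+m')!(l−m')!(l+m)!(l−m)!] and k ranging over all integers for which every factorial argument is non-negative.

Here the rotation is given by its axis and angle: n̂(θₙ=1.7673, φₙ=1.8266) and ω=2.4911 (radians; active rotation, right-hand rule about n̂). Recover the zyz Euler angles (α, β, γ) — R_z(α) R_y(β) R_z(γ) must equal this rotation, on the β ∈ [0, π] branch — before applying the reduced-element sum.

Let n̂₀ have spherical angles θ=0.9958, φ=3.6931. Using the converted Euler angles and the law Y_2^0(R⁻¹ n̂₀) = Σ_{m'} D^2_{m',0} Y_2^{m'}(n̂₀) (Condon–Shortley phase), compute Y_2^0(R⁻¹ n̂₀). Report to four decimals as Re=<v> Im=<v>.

Re=0.2725 Im=0.0000

Axis–angle → zyz. n̂ = (sinθₙcosφₙ, sinθₙsinφₙ, cosθₙ) = (-0.248154, +0.948842, -0.195241), ω = 2.4911.
R = I cosω + sinω [n̂]ₓ + (1−cosω) n̂n̂ᵀ gives
  R = [-0.685201, -0.304599, +0.661604; -0.541067, +0.820961, -0.182399; -0.487593, -0.482952, -0.727332]
β = atan2(√(R₁₃²+R₂₃²), R₃₃) = 2.385222; α = atan2(R₂₃, R₁₃) mod 2π = 6.014176; γ = atan2(R₃₂, −R₃₁) mod 2π = 5.502569
Need the full column D^2_{m',0} for m'=−2..2 at α=6.0142, β=2.3852, γ=5.5026.
cos(β/2)=0.369235, sin(β/2)=0.929336
d^2_{-2,0}: single k=2 term ⇒ +0.288421;  D = +0.247674-0.147797i
d^2_{-1,0}: k∈[1..2] ⇒ +0.114592 -0.725933 = -0.611341;  D = -0.589354+0.162480i
d^2_{0,0}: k∈[0..2] ⇒ +0.018587 -0.470989 +0.745919 = +0.293517;  D = +0.293517+0.000000i
d^2_{1,0}: k∈[0..1] ⇒ -0.114592 +0.725933 = +0.611341;  D = +0.589354+0.162480i
d^2_{2,0}: single k=0 term ⇒ +0.288421;  D = +0.247674+0.147797i
Y_2^{m'}(θ=0.9958,φ=3.6931) and Σ D·Y over m':
  (+0.2477-0.1478i)·(+0.1227-0.2428i)  (-0.5894+0.1625i)·(-0.3003+0.1847i)  (+0.2935+0.0000i)·(-0.0356+0.0000i)  (+0.5894+0.1625i)·(+0.3003+0.1847i)  (+0.2477+0.1478i)·(+0.1227+0.2428i)
Y_2^0(R⁻¹ n̂) = +0.272485+0.000000i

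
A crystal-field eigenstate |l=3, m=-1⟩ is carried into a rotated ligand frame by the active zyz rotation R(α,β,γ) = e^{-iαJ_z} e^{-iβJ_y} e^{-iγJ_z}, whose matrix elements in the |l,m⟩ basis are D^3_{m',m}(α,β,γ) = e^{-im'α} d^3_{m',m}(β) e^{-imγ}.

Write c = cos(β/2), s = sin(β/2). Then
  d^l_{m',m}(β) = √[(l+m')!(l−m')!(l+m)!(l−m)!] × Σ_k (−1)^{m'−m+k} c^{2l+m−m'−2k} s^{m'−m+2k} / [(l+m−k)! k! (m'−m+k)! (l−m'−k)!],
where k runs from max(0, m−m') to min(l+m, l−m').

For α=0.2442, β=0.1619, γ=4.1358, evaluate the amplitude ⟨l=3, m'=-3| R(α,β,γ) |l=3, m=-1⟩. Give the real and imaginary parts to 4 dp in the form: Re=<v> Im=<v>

Split into d^3_{-3,-1}(β=0.1619) × two z-phases.
c=cos(0.161900/2)=0.996725, s=sin(0.161900/2)=0.080862; N=√[1·720·2·24]=185.903201
k: max(0,(-1)−(-3))=2 … min(3+(-1),3−(-3))=2
  k=2: (−1)^0·185.9032/(48)·0.9967^4·0.0809^2 = +0.024994
d^3_{-3,-1}(0.1619) = +0.024994
Attach z-rotation phases: D = e^{-i(-3)(0.2442)}·(+0.024994)·e^{-i(-1)(4.1358)} = +0.003884-0.024690i

Re=0.0039 Im=-0.0247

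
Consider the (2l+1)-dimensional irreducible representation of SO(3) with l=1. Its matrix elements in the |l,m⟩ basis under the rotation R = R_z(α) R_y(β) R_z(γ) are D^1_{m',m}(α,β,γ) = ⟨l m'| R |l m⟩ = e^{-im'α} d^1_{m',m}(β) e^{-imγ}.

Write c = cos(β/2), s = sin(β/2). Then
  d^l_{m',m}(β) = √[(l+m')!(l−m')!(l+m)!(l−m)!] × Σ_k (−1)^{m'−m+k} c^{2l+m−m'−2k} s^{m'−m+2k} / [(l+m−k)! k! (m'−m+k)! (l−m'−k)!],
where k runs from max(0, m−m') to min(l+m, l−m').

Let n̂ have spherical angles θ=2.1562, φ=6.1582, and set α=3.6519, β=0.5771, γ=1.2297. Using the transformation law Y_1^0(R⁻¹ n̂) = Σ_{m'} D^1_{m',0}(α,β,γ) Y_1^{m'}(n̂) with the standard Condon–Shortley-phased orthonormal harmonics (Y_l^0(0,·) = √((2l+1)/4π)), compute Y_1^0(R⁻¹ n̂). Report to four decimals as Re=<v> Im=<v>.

Need the full column D^1_{m',0} for m'=−1..1 at α=3.6519, β=0.5771, γ=1.2297.
cos(β/2)=0.958657, sin(β/2)=0.284562
d^1_{-1,0}: single k=1 term ⇒ +0.385795;  D = -0.336642-0.188440i
d^1_{0,0}: k∈[0..1] ⇒ +0.919024 -0.080976 = +0.838048;  D = +0.838048+0.000000i
d^1_{1,0}: single k=0 term ⇒ -0.385795;  D = +0.336642-0.188440i
Y_1^{m'}(θ=2.1562,φ=6.1582) and Σ D·Y over m':
  (-0.3366-0.1884i)·(+0.2857+0.0359i)  (+0.8380+0.0000i)·(-0.2700+0.0000i)  (+0.3366-0.1884i)·(-0.2857+0.0359i)
Y_1^0(R⁻¹ n̂) = -0.405089+0.000000i

Re=-0.4051 Im=0.0000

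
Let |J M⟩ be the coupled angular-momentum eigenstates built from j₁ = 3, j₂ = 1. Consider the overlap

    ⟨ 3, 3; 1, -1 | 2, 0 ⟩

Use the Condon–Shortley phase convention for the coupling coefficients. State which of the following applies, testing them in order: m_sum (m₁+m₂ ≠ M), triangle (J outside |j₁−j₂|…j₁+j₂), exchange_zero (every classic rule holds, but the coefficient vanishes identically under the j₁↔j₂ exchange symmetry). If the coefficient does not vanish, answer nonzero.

m-sum: m₁+m₂ = 3+(-1) = 2, M = 0  ✗ ⇒ coefficient is 0

m_sum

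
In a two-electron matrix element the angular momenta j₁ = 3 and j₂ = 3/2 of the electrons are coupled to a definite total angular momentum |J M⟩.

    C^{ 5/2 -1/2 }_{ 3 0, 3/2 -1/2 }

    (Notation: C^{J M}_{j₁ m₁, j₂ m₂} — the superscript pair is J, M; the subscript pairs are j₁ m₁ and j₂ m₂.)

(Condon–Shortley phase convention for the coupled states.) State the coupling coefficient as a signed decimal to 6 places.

−√(6/35) = -0.414039

triangle: 2!×4!×1!/8! = 48/40320
(j±m)!: 3!×3!×1!×2!×2!×3! = 864
prefactor² = (2J+1)×Δ×N² = 216/35
  k=0: +1/(0!×2!×3!×1!×1!×0!) = 1/12
  k=1: −1/(1!×1!×2!×0!×2!×1!) = -1/4
Σ = -1/6  ⇒  CG² = 216/35×(-1/6)² = 6/35
CG = −√(6/35) = -0.414039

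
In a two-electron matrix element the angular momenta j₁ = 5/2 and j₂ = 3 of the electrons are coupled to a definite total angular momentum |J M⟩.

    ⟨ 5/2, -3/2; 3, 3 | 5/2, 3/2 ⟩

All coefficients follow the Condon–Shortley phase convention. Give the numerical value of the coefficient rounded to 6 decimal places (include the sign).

-0.617213  (= −√(8/21))

j₁+j₂−J=3  J+j₁−j₂=2  J−j₁+j₂=3  j₁+j₂+J+1=9
(j₁±m₁, j₂±m₂, J±M) = (1,4,6,0,4,1)
P² = 3456/7
sum k=3..3:
  [3] −1/36 = -1/36
S = -1/36
C² = P²·S² = 8/21 ; C = -0.617213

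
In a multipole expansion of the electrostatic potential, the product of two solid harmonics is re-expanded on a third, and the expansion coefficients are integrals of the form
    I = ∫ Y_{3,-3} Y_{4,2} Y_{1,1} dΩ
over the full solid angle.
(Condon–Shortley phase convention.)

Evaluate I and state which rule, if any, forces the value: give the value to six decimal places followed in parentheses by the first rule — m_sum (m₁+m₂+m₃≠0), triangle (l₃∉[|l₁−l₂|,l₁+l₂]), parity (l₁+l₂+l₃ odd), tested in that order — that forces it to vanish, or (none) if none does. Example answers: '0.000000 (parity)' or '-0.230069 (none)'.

0.061558 (none)

m-sum 0 ✓  L=8 even ✓  1≤1≤7 ✓
Π(2lᵢ+1) = 7×9×3 = 189
triangle coeff Δ(3,4,1) = 1/252
Σ_t [3,3]: t=3:−1/36 = -1/36
(3j)²=4/63 [(3 4 1; 0 0 0)], sign=+1
Σ_t [6,6]: t=6:+1/1440 = 1/1440
(3j)²=1/252 [(3 4 1; -3 2 1)], sign=+1
⇒ 4πI² = 1/21
I = (+1)√(1/21/(4π)) = 0.06155813
No selection rule forces the value: the integral is nonzero (none).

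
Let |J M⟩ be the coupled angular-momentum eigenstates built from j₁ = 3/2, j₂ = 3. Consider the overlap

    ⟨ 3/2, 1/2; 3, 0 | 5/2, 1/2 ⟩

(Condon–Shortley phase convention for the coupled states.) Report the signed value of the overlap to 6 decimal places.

√[6·2!1!4!/8! · 2!1!3!3!3!2!] = √(216/35)
  +(−1)^0/∏(0,2,1,3,0,1)! = 1/12  (running 1/12)
  +(−1)^1/∏(1,1,0,2,1,2)! = -1/4  (running -1/6)
⟨..|..⟩ = √(216/35)·(-1/6) = -0.414039

-0.414039  (= −√(6/35))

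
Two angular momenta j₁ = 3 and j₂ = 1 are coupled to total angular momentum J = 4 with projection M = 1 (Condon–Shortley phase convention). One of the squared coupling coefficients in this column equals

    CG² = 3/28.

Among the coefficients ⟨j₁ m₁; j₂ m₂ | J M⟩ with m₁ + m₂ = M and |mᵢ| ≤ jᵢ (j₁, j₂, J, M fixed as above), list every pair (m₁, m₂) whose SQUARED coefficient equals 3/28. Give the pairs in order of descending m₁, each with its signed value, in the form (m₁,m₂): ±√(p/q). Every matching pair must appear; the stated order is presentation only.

Admissible pairs with m₁+m₂ = M = 1: (0,1), (1,0), (2,-1)
  (m₁,m₂)=(2,-1): CG² = 3/28, CG = +√(3/28)   ← matches the target
  (m₁,m₂)=(1,0): CG² = 15/28, CG = +√(15/28)
  (m₁,m₂)=(0,1): CG² = 5/14, CG = +√(5/14)
Pairs with CG² = 3/28: (2,-1): +√(3/28)

(2,-1): +√(3/28)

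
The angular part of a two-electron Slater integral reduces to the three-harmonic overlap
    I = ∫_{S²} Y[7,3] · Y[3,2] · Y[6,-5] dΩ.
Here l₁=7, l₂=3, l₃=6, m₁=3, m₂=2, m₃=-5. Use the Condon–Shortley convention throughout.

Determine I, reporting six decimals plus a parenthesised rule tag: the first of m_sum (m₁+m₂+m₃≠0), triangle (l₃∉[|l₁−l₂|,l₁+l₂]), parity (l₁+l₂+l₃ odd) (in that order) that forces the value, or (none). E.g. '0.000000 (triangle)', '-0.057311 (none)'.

0.120821 (none)

Checks pass: Σm=0; 16 even; l₃=6∈[4,10].
(2·7+1)(2·3+1)(2·6+1) = 1365
Δ: 4! 10! 2! / 17! → 1/2042040
sum: t=1:−1/207360 t=2:+1/57600 t=3:−1/207360 = 1/129600
3j²(7 3 6; 0 0 0) = Δ·Π!·Σ² = 168/12155  (sign +1)
sum: t=3:−1/4354560 t=4:+1/87091200 = -19/87091200
3j²(7 3 6; 3 2 -5) = Δ·Π!·Σ² = 361/37128  (sign +1)
combine: 4πI² = 1365·168/12155·361/37128 = 7581/41327
take √, sign +1: I = 0.12082071
No selection rule forces the value: the integral is nonzero (none).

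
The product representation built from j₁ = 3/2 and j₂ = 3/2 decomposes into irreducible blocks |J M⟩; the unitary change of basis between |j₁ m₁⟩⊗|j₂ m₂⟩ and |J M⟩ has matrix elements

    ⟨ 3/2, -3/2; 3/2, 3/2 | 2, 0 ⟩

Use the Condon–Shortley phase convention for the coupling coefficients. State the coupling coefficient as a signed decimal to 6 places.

−√(1/4) ≈ -0.500000

√[5·1!2!2!/6! · 0!3!3!0!2!2!] = √(4)
  +(−1)^1/∏(1,0,2,2,0,0)! = -1/4  (running -1/4)
⟨..|..⟩ = √(4)·(-1/4) = -0.500000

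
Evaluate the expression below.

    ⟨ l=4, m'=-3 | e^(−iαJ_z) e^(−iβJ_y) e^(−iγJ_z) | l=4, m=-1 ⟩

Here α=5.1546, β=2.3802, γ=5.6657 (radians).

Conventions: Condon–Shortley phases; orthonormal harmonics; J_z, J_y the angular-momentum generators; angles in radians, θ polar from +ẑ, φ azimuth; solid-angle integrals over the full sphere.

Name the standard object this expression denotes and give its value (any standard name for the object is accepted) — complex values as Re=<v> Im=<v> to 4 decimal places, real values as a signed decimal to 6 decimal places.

This is a Wigner D-matrix element — the rotation-matrix element ⟨l m'| R(α,β,γ) |l m⟩ in the angular-momentum basis.
D^4_{-3,-1}(5.1546,2.3802,5.6657) = e^{-i·-3·5.1546}·d^4_{-3,-1}(2.3802)·e^{-i·-1·5.6657}. Compute d first:
With c≡cos(β/2)=0.371567 and s≡sin(β/2)=0.928406, N=[1·5040·6·120]^{1/2}=1904.940944
The bounds max(0,m−m')=2 and min(l+m,l−m')=3 give 2 terms
  k=2: (−1)^0·1904.9409/(240)·0.3716^6·0.9284^2 = +0.018004
  k=3: (−1)^1·1904.9409/(144)·0.3716^4·0.9284^4 = -0.187335
d^4_{-3,-1}(2.3802) = +0.018004 -0.187335 = -0.169331
Attach z-rotation phases: D = e^{-i(-3)(5.1546)}·(-0.169331)·e^{-i(-1)(5.6657)} = +0.110266-0.128508i

Wigner D-matrix element, Re=0.1103 Im=-0.1285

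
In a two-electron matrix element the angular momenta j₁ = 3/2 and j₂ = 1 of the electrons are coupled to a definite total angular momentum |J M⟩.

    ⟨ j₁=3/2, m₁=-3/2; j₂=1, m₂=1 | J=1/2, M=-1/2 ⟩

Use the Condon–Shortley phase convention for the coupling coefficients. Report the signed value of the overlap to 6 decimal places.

+0.707107  (= +√(1/2))

triangle: 2!*1!*0!/4! = 2/24
(j±m)!: 0!*3!*2!*0!*0!*1! = 12
prefactor² = (2J+1)*Δ*N² = 2
  k=2: +1/(2!*0!*1!*0!*0!*0!) = 1/2
Σ = 1/2  ⇒  CG² = 2*(1/2)² = 1/2
CG = +√(1/2) = +0.707107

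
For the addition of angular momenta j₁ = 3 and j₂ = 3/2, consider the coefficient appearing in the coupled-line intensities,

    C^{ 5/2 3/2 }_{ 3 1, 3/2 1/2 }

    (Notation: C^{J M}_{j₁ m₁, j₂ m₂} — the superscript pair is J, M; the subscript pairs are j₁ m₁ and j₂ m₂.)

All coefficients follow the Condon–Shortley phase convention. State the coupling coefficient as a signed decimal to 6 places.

triangle: 2!*4!*1!/8! = 48/40320
(j±m)!: 4!*2!*2!*1!*4!*1! = 2304
prefactor² = (2J+1)*Δ*N² = 576/35
  k=1: −1/(1!*1!*1!*1!*3!*0!) = -1/6
  k=2: +1/(2!*0!*0!*0!*4!*1!) = 1/48
Σ = -7/48  ⇒  CG² = 576/35*(-7/48)² = 7/20
CG = −√(7/20) = -0.591608

−√(7/20) ≈ -0.591608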